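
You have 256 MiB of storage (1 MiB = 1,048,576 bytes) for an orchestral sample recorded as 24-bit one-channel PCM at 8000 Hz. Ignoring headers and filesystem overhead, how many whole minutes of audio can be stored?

186 minutes

Uncompressed byte rate = 8,000 × 3 × 1 = 24,000 bytes/s.
Capacity = 256 × 1,048,576 = 268,435,456 bytes.
268,435,456 / 24,000 ≈ 11184.81 s → 186 minutes.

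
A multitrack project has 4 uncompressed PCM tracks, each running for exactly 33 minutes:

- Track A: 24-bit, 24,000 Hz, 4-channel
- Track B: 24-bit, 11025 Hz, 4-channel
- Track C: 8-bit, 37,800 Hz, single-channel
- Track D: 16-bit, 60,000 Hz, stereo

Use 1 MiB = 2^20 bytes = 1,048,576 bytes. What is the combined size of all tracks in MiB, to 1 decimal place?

1318.2 MiB

exactly 33 minutes = 1,980 s.
Track A: 24,000 × 1,980 × 3 × 4 = 570,240,000 bytes.
Track B: 11,025 × 1,980 × 3 × 4 = 261,954,000 bytes.
Track C: 37,800 × 1,980 × 1 × 1 = 74,844,000 bytes.
Track D: 60,000 × 1,980 × 2 × 2 = 475,200,000 bytes.
Total = 1,382,238,000 bytes = 1318.2 MiB.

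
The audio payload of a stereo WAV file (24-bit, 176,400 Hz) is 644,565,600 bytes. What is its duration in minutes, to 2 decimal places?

10.15 minutes

Byte rate = 176,400 × 3 × 2 = 1,058,400 bytes/s.
Duration = 644,565,600 / 1,058,400 = 609 s.
609 s / 60 = 10.15 minutes.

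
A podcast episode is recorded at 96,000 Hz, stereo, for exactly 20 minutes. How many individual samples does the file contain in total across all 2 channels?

230,400,000 samples

exactly 20 minutes = 1,200 s.
96,000 × 1,200 s × 2 ch = 230,400,000 samples.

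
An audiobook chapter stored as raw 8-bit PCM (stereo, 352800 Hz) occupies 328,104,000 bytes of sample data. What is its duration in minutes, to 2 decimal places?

Byte rate = 352,800 × 1 × 2 = 705,600 bytes/s.
Duration = 328,104,000 / 705,600 = 465 s.
465 s / 60 = 7.75 minutes.

7.75 minutes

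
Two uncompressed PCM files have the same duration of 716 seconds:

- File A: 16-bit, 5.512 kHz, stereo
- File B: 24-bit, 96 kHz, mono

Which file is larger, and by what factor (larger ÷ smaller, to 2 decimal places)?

File A: 5,512 × 2 × 2 = 22,048 bytes/s.
File B: 96,000 × 3 × 1 = 288,000 bytes/s.
File B is larger; ratio = 206,208,000 / 15,786,368 = 13.06.

File B, by a factor of 13.06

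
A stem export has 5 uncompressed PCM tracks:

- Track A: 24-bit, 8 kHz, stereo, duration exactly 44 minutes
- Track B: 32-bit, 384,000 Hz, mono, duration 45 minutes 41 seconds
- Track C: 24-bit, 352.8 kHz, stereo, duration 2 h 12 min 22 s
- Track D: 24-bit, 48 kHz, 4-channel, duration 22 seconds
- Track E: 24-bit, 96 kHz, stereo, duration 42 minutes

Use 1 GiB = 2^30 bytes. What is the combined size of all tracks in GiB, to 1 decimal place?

Track A: exactly 44 minutes = 2,640 s; 8,000 × 2,640 × 3 × 2 = 126,720,000 bytes.
Track B: 45 minutes 41 seconds = 2,741 s; 384,000 × 2,741 × 4 × 1 = 4,210,176,000 bytes.
Track C: 2 h 12 min 22 s = 7,942 s; 352,800 × 7,942 × 3 × 2 = 16,811,625,600 bytes.
Track D: 48,000 × 22 × 3 × 4 = 12,672,000 bytes.
Track E: 42 minutes = 2,520 s; 96,000 × 2,520 × 3 × 2 = 1,451,520,000 bytes.
Total = 22,612,713,600 bytes = 21.1 GiB.

21.1 GiB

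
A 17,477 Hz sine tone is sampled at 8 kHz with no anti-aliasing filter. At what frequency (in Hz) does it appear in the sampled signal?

Nyquist = 8,000/2 = 4,000 Hz; 17,477 Hz exceeds it.
Alias = |17,477 − 2×8,000| = |17,477 − 16,000| = 1,477 Hz.

1,477 Hz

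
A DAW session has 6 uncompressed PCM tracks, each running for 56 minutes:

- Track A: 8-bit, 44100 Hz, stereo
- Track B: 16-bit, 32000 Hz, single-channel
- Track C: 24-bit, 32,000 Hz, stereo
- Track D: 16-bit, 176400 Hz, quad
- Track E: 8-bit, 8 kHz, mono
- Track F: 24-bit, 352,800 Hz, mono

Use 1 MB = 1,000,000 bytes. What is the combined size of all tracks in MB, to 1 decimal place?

56 minutes = 3,360 s.
Track A: 44,100 × 3,360 × 1 × 2 = 296,352,000 bytes.
Track B: 32,000 × 3,360 × 2 × 1 = 215,040,000 bytes.
Track C: 32,000 × 3,360 × 3 × 2 = 645,120,000 bytes.
Track D: 176,400 × 3,360 × 2 × 4 = 4,741,632,000 bytes.
Track E: 8,000 × 3,360 × 1 × 1 = 26,880,000 bytes.
Track F: 352,800 × 3,360 × 3 × 1 = 3,556,224,000 bytes.
Total = 9,481,248,000 bytes = 9481.2 MB.

9481.2 MB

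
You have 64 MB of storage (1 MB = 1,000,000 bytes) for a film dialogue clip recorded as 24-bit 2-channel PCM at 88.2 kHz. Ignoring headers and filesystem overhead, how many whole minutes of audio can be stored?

2 minutes

Uncompressed byte rate = 88,200 × 3 × 2 = 529,200 bytes/s.
Capacity = 64 × 1,000,000 = 64,000,000 bytes.
64,000,000 / 529,200 ≈ 120.94 s → 2 minutes.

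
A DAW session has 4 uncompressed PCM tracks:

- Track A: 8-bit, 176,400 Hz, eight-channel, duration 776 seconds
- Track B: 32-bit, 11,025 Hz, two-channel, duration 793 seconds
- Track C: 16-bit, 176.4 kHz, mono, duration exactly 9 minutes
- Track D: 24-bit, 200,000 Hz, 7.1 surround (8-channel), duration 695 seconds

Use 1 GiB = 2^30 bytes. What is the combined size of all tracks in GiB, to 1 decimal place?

4.4 GiB

Track A: 176,400 × 776 × 1 × 8 = 1,095,091,200 bytes.
Track B: 11,025 × 793 × 4 × 2 = 69,942,600 bytes.
Track C: exactly 9 minutes = 540 s; 176,400 × 540 × 2 × 1 = 190,512,000 bytes.
Track D: 200,000 × 695 × 3 × 8 = 3,336,000,000 bytes.
Total = 4,691,545,800 bytes = 4.4 GiB.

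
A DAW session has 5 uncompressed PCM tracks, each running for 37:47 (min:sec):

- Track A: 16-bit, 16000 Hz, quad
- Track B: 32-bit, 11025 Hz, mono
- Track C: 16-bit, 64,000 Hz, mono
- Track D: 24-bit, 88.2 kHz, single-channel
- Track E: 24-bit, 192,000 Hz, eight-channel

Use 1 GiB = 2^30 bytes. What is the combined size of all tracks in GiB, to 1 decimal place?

37:47 (min:sec) = 2,267 s.
Track A: 16,000 × 2,267 × 2 × 4 = 290,176,000 bytes.
Track B: 11,025 × 2,267 × 4 × 1 = 99,974,700 bytes.
Track C: 64,000 × 2,267 × 2 × 1 = 290,176,000 bytes.
Track D: 88,200 × 2,267 × 3 × 1 = 599,848,200 bytes.
Track E: 192,000 × 2,267 × 3 × 8 = 10,446,336,000 bytes.
Total = 11,726,510,900 bytes = 10.9 GiB.

10.9 GiB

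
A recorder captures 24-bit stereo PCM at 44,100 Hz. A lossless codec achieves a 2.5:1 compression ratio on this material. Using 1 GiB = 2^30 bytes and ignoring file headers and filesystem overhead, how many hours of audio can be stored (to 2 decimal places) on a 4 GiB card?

11.27 hours

Uncompressed byte rate = 44,100 × 3 × 2 = 264,600 bytes/s.
After 2.5:1 compression, effective rate ≈ 105840 bytes/s.
Capacity = 4 × 1,073,741,824 = 4,294,967,296 bytes.
4,294,967,296 / effective rate ≈ 40579.81 s → 11.27 hours.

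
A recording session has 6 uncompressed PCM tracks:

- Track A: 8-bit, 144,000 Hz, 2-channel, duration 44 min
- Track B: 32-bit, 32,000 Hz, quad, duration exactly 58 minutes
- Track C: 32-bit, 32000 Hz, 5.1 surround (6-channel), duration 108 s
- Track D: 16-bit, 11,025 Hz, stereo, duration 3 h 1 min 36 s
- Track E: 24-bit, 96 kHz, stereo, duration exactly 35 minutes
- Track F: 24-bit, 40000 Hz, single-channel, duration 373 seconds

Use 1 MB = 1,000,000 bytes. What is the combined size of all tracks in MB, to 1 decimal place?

4359.9 MB

Track A: 44 min = 2,640 s; 144,000 × 2,640 × 1 × 2 = 760,320,000 bytes.
Track B: exactly 58 minutes = 3,480 s; 32,000 × 3,480 × 4 × 4 = 1,781,760,000 bytes.
Track C: 32,000 × 108 × 4 × 6 = 82,944,000 bytes.
Track D: 3 h 1 min 36 s = 10,896 s; 11,025 × 10,896 × 2 × 2 = 480,513,600 bytes.
Track E: exactly 35 minutes = 2,100 s; 96,000 × 2,100 × 3 × 2 = 1,209,600,000 bytes.
Track F: 40,000 × 373 × 3 × 1 = 44,760,000 bytes.
Total = 4,359,897,600 bytes = 4359.9 MB.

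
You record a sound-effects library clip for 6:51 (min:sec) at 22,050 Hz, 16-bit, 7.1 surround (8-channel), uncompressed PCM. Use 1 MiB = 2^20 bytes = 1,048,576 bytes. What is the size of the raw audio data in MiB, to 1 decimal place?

Duration = 6:51 (min:sec) = 411 s.
Bytes = 22,050 samples/s × 411 s × 2 bytes/sample × 8 ch = 145,000,800 bytes.
145,000,800 / 1,048,576 = 138.3 MiB.

138.3 MiB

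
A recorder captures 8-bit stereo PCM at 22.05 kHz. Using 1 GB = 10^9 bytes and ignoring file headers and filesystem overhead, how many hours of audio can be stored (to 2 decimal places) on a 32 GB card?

Uncompressed byte rate = 22,050 × 1 × 2 = 44,100 bytes/s.
Capacity = 32 × 1,000,000,000 = 32,000,000,000 bytes.
32,000,000,000 / 44,100 ≈ 725623.58 s → 201.56 hours.

201.56 hours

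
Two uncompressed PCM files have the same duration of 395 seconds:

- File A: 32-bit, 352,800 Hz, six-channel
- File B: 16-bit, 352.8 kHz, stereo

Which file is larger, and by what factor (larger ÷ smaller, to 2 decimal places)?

File A, by a factor of 6.00

File A: 352,800 × 4 × 6 = 8,467,200 bytes/s.
File B: 352,800 × 2 × 2 = 1,411,200 bytes/s.
File A is larger; ratio = 3,344,544,000 / 557,424,000 = 6.00.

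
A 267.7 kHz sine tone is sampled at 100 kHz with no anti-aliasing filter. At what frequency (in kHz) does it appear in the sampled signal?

Nyquist = 100,000/2 = 50,000 Hz; 267,700 Hz exceeds it.
Alias = |267,700 − 3×100,000| = |267,700 − 300,000| = 32,300 Hz = 32.3 kHz.

32.3 kHz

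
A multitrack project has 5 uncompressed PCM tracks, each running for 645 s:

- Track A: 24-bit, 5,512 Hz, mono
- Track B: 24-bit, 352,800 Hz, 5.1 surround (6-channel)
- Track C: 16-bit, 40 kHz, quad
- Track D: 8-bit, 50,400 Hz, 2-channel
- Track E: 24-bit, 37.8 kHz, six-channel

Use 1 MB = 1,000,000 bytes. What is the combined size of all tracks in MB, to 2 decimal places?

4816.95 MB

Track A: 5,512 × 645 × 3 × 1 = 10,665,720 bytes.
Track B: 352,800 × 645 × 3 × 6 = 4,096,008,000 bytes.
Track C: 40,000 × 645 × 2 × 4 = 206,400,000 bytes.
Track D: 50,400 × 645 × 1 × 2 = 65,016,000 bytes.
Track E: 37,800 × 645 × 3 × 6 = 438,858,000 bytes.
Total = 4,816,947,720 bytes = 4816.95 MB.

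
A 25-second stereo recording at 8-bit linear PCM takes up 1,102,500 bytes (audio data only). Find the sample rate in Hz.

22,050 Hz

Bytes = sample_rate × seconds × bytes_per_sample × channels.
sample_rate = 1,102,500 / (25 × 1 × 2) = 1,102,500 / 50 = 22,050 Hz.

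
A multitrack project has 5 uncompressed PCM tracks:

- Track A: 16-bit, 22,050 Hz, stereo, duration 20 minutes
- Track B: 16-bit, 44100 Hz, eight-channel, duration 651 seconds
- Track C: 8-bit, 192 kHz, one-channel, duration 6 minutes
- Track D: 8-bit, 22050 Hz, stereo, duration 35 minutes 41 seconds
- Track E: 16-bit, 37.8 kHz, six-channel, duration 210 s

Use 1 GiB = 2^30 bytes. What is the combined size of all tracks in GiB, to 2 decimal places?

Track A: 20 minutes = 1,200 s; 22,050 × 1,200 × 2 × 2 = 105,840,000 bytes.
Track B: 44,100 × 651 × 2 × 8 = 459,345,600 bytes.
Track C: 6 minutes = 360 s; 192,000 × 360 × 1 × 1 = 69,120,000 bytes.
Track D: 35 minutes 41 seconds = 2,141 s; 22,050 × 2,141 × 1 × 2 = 94,418,100 bytes.
Track E: 37,800 × 210 × 2 × 6 = 95,256,000 bytes.
Total = 823,979,700 bytes = 0.77 GiB.

0.77 GiB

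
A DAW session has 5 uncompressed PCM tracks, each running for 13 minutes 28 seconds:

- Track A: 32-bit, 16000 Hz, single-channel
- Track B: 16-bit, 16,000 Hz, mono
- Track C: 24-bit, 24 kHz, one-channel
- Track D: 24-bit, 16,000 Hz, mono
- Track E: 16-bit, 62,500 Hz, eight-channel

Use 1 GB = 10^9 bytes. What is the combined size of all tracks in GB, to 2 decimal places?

0.98 GB

13 minutes 28 seconds = 808 s.
Track A: 16,000 × 808 × 4 × 1 = 51,712,000 bytes.
Track B: 16,000 × 808 × 2 × 1 = 25,856,000 bytes.
Track C: 24,000 × 808 × 3 × 1 = 58,176,000 bytes.
Track D: 16,000 × 808 × 3 × 1 = 38,784,000 bytes.
Track E: 62,500 × 808 × 2 × 8 = 808,000,000 bytes.
Total = 982,528,000 bytes = 0.98 GB.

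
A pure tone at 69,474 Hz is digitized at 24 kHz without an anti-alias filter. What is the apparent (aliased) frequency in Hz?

Nyquist = 24,000/2 = 12,000 Hz; 69,474 Hz exceeds it.
Alias = |69,474 − 3×24,000| = |69,474 − 72,000| = 2,526 Hz.

2,526 Hz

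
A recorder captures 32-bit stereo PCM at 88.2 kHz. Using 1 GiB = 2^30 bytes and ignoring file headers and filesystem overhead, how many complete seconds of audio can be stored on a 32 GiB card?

48,695 seconds

Uncompressed byte rate = 88,200 × 4 × 2 = 705,600 bytes/s.
Capacity = 32 × 1,073,741,824 = 34,359,738,368 bytes.
34,359,738,368 / 705,600 ≈ 48695.77 s → 48,695 seconds.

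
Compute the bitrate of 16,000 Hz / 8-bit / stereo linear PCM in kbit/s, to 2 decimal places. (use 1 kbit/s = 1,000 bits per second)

Bit rate = 16,000 × 8 × 2 = 256,000 bits/s.
= 256.00 kbit/s.

256.00 kbit/s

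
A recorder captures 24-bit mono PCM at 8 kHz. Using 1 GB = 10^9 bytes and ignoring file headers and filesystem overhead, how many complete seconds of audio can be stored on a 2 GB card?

Uncompressed byte rate = 8,000 × 3 × 1 = 24,000 bytes/s.
Capacity = 2 × 1,000,000,000 = 2,000,000,000 bytes.
2,000,000,000 / 24,000 ≈ 83333.33 s → 83,333 seconds.

83,333 seconds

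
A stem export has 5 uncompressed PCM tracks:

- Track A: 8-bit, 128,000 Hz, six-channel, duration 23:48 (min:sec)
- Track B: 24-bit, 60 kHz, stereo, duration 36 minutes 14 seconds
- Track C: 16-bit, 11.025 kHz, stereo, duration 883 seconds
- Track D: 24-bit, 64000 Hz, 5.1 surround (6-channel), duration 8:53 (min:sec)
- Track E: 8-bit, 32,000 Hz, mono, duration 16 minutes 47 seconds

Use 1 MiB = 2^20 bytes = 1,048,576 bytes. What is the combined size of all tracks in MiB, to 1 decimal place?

Track A: 23:48 (min:sec) = 1,428 s; 128,000 × 1,428 × 1 × 6 = 1,096,704,000 bytes.
Track B: 36 minutes 14 seconds = 2,174 s; 60,000 × 2,174 × 3 × 2 = 782,640,000 bytes.
Track C: 11,025 × 883 × 2 × 2 = 38,940,300 bytes.
Track D: 8:53 (min:sec) = 533 s; 64,000 × 533 × 3 × 6 = 614,016,000 bytes.
Track E: 16 minutes 47 seconds = 1,007 s; 32,000 × 1,007 × 1 × 1 = 32,224,000 bytes.
Total = 2,564,524,300 bytes = 2445.7 MiB.

2445.7 MiB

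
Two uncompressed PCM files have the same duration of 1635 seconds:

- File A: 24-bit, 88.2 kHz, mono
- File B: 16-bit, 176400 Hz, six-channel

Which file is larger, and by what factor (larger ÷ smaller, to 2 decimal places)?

File A: 88,200 × 3 × 1 = 264,600 bytes/s.
File B: 176,400 × 2 × 6 = 2,116,800 bytes/s.
File B is larger; ratio = 3,460,968,000 / 432,621,000 = 8.00.

File B, by a factor of 8.00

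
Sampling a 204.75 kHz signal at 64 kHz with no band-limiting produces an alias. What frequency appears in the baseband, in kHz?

12.75 kHz

Nyquist = 64,000/2 = 32,000 Hz; 204,750 Hz exceeds it.
Alias = |204,750 − 3×64,000| = |204,750 − 192,000| = 12,750 Hz = 12.75 kHz.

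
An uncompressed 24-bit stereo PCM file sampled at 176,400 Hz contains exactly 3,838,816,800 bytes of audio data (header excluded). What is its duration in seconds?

3,627 seconds

Byte rate = 176,400 × 3 × 2 = 1,058,400 bytes/s.
Duration = 3,838,816,800 / 1,058,400 = 3,627 s.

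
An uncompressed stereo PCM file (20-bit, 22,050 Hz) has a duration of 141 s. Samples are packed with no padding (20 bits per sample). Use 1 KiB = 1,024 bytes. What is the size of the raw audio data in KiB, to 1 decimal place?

15180.9 KiB

Bits = 22,050 × 141 × 20 × 2 = 124,362,000 bits = 15,545,250 bytes.
15,545,250 / 1,024 = 15180.9 KiB.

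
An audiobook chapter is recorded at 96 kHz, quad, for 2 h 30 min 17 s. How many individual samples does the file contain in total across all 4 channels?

2 h 30 min 17 s = 9,017 s.
96,000 × 9,017 s × 4 ch = 3,462,528,000 samples.

3,462,528,000 samples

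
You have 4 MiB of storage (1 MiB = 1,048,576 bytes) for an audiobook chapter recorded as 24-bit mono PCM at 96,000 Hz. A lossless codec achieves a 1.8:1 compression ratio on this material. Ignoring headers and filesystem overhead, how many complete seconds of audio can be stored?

26 seconds

Uncompressed byte rate = 96,000 × 3 × 1 = 288,000 bytes/s.
After 1.8:1 compression, effective rate ≈ 160000 bytes/s.
Capacity = 4 × 1,048,576 = 4,194,304 bytes.
4,194,304 / effective rate ≈ 26.21 s → 26 seconds.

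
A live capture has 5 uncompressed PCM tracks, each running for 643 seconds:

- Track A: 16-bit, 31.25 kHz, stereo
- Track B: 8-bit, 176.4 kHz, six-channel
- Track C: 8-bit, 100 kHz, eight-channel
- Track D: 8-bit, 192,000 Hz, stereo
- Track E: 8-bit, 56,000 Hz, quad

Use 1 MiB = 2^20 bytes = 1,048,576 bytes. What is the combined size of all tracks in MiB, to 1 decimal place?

1589.1 MiB

Track A: 31,250 × 643 × 2 × 2 = 80,375,000 bytes.
Track B: 176,400 × 643 × 1 × 6 = 680,551,200 bytes.
Track C: 100,000 × 643 × 1 × 8 = 514,400,000 bytes.
Track D: 192,000 × 643 × 1 × 2 = 246,912,000 bytes.
Track E: 56,000 × 643 × 1 × 4 = 144,032,000 bytes.
Total = 1,666,270,200 bytes = 1589.1 MiB.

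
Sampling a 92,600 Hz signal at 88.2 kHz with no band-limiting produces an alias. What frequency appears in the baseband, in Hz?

4,400 Hz

Nyquist = 88,200/2 = 44,100 Hz; 92,600 Hz exceeds it.
Alias = |92,600 − 1×88,200| = |92,600 − 88,200| = 4,400 Hz.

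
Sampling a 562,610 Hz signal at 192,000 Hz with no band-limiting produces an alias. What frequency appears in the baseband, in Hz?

Nyquist = 192,000/2 = 96,000 Hz; 562,610 Hz exceeds it.
Alias = |562,610 − 3×192,000| = |562,610 − 576,000| = 13,390 Hz.

13,390 Hz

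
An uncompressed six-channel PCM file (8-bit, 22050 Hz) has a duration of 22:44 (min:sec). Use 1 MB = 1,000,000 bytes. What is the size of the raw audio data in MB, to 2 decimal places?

180.46 MB

Duration = 22:44 (min:sec) = 1,364 s.
Bytes = 22,050 samples/s × 1,364 s × 1 bytes/sample × 6 ch = 180,457,200 bytes.
180,457,200 / 1,000,000 = 180.46 MB.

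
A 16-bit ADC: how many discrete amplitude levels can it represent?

65,536 levels

2^16 = 65,536.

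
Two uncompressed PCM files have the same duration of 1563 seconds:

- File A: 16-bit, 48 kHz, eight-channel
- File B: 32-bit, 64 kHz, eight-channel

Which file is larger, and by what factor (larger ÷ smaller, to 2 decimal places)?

File B, by a factor of 2.67

File A: 48,000 × 2 × 8 = 768,000 bytes/s.
File B: 64,000 × 4 × 8 = 2,048,000 bytes/s.
File B is larger; ratio = 3,201,024,000 / 1,200,384,000 = 2.67.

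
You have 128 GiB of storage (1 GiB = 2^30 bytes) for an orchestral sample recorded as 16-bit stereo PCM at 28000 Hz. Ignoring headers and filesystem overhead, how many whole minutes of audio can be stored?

Uncompressed byte rate = 28,000 × 2 × 2 = 112,000 bytes/s.
Capacity = 128 × 1,073,741,824 = 137,438,953,472 bytes.
137,438,953,472 / 112,000 ≈ 1227133.51 s → 20,452 minutes.

20,452 minutes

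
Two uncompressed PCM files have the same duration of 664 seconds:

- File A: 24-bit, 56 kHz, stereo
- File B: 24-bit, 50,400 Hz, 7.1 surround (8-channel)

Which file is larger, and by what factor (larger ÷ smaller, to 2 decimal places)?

File A: 56,000 × 3 × 2 = 336,000 bytes/s.
File B: 50,400 × 3 × 8 = 1,209,600 bytes/s.
File B is larger; ratio = 803,174,400 / 223,104,000 = 3.60.

File B, by a factor of 3.60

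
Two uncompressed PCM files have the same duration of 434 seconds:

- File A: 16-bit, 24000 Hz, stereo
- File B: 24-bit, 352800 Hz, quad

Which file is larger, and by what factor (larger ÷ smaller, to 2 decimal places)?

File A: 24,000 × 2 × 2 = 96,000 bytes/s.
File B: 352,800 × 3 × 4 = 4,233,600 bytes/s.
File B is larger; ratio = 1,837,382,400 / 41,664,000 = 44.10.

File B, by a factor of 44.10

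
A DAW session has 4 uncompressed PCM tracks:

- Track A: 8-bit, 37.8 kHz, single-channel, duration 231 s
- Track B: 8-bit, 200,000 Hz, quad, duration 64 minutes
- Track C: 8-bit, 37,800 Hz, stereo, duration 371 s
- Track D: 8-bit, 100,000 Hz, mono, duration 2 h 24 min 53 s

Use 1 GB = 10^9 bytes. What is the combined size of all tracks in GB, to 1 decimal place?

Track A: 37,800 × 231 × 1 × 1 = 8,731,800 bytes.
Track B: 64 minutes = 3,840 s; 200,000 × 3,840 × 1 × 4 = 3,072,000,000 bytes.
Track C: 37,800 × 371 × 1 × 2 = 28,047,600 bytes.
Track D: 2 h 24 min 53 s = 8,693 s; 100,000 × 8,693 × 1 × 1 = 869,300,000 bytes.
Total = 3,978,079,400 bytes = 4.0 GB.

4.0 GB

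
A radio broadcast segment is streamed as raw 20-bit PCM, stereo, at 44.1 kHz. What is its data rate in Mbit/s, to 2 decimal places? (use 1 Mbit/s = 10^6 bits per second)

1.76 Mbit/s

Bit rate = 44,100 × 20 × 2 = 1,764,000 bits/s.
= 1.76 Mbit/s.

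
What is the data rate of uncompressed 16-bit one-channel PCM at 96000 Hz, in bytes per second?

Bit rate = 96,000 × 16 × 1 = 1,536,000 bits/s.
1,536,000 / 8 = 192,000 bytes/s.

192,000 bytes/s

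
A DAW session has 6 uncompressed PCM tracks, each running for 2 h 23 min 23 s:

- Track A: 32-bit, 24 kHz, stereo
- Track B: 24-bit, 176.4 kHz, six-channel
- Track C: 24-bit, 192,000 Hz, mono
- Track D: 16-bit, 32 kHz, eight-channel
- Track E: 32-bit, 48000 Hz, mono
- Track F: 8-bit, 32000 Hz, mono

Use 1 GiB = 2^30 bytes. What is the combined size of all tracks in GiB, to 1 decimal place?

2 h 23 min 23 s = 8,603 s.
Track A: 24,000 × 8,603 × 4 × 2 = 1,651,776,000 bytes.
Track B: 176,400 × 8,603 × 3 × 6 = 27,316,245,600 bytes.
Track C: 192,000 × 8,603 × 3 × 1 = 4,955,328,000 bytes.
Track D: 32,000 × 8,603 × 2 × 8 = 4,404,736,000 bytes.
Track E: 48,000 × 8,603 × 4 × 1 = 1,651,776,000 bytes.
Track F: 32,000 × 8,603 × 1 × 1 = 275,296,000 bytes.
Total = 40,255,157,600 bytes = 37.5 GiB.

37.5 GiB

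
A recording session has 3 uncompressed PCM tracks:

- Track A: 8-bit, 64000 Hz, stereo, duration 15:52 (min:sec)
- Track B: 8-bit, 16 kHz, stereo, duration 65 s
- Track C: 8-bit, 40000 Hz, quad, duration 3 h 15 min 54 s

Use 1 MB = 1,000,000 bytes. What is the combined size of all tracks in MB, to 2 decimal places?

Track A: 15:52 (min:sec) = 952 s; 64,000 × 952 × 1 × 2 = 121,856,000 bytes.
Track B: 16,000 × 65 × 1 × 2 = 2,080,000 bytes.
Track C: 3 h 15 min 54 s = 11,754 s; 40,000 × 11,754 × 1 × 4 = 1,880,640,000 bytes.
Total = 2,004,576,000 bytes = 2004.58 MB.

2004.58 MB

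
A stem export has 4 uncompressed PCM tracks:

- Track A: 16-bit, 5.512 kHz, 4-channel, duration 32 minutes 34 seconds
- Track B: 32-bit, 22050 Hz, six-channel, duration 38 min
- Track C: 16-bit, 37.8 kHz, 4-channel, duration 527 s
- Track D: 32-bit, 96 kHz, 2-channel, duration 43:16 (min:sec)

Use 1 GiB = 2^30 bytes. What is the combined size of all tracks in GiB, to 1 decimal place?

3.2 GiB

Track A: 32 minutes 34 seconds = 1,954 s; 5,512 × 1,954 × 2 × 4 = 86,163,584 bytes.
Track B: 38 min = 2,280 s; 22,050 × 2,280 × 4 × 6 = 1,206,576,000 bytes.
Track C: 37,800 × 527 × 2 × 4 = 159,364,800 bytes.
Track D: 43:16 (min:sec) = 2,596 s; 96,000 × 2,596 × 4 × 2 = 1,993,728,000 bytes.
Total = 3,445,832,384 bytes = 3.2 GiB.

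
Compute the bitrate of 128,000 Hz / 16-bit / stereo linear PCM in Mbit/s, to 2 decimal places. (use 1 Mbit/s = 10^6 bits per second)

Bit rate = 128,000 × 16 × 2 = 4,096,000 bits/s.
= 4.10 Mbit/s.

4.10 Mbit/s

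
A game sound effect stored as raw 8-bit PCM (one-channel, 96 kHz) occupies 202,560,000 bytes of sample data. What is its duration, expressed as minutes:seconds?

Byte rate = 96,000 × 1 × 1 = 96,000 bytes/s.
Duration = 202,560,000 / 96,000 = 2,110 s.
2,110 s = 35:10.

35:10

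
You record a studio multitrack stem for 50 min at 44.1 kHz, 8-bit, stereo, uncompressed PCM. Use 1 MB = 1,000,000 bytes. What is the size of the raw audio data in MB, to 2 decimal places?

Duration = 50 min = 3,000 s.
Bytes = 44,100 samples/s × 3,000 s × 1 bytes/sample × 2 ch = 264,600,000 bytes.
264,600,000 / 1,000,000 = 264.60 MB.

264.60 MB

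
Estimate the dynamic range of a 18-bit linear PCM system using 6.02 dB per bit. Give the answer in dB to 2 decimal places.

108.36 dB

18 × 6.02 = 108.36 dB.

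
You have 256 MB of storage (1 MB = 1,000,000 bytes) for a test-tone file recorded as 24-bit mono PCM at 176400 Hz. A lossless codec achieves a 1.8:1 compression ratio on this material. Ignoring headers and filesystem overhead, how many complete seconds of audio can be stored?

Uncompressed byte rate = 176,400 × 3 × 1 = 529,200 bytes/s.
After 1.8:1 compression, effective rate ≈ 294000 bytes/s.
Capacity = 256 × 1,000,000 = 256,000,000 bytes.
256,000,000 / effective rate ≈ 870.75 s → 870 seconds.

870 seconds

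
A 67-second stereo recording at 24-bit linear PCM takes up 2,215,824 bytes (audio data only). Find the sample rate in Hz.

Bytes = sample_rate × seconds × bytes_per_sample × channels.
sample_rate = 2,215,824 / (67 × 3 × 2) = 2,215,824 / 402 = 5,512 Hz.

5,512 Hz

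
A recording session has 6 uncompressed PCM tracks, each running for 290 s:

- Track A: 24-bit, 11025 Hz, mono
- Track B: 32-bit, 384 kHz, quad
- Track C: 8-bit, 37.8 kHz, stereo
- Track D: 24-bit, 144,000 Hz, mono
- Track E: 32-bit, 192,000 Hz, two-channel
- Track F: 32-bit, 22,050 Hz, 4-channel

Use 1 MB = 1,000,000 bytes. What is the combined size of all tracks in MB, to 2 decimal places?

2486.31 MB

Track A: 11,025 × 290 × 3 × 1 = 9,591,750 bytes.
Track B: 384,000 × 290 × 4 × 4 = 1,781,760,000 bytes.
Track C: 37,800 × 290 × 1 × 2 = 21,924,000 bytes.
Track D: 144,000 × 290 × 3 × 1 = 125,280,000 bytes.
Track E: 192,000 × 290 × 4 × 2 = 445,440,000 bytes.
Track F: 22,050 × 290 × 4 × 4 = 102,312,000 bytes.
Total = 2,486,307,750 bytes = 2486.31 MB.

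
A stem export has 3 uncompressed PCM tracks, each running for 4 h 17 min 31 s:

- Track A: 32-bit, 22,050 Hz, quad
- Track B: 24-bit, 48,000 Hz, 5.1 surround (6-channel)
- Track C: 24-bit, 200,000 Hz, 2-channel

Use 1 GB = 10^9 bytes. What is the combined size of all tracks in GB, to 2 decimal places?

4 h 17 min 31 s = 15,451 s.
Track A: 22,050 × 15,451 × 4 × 4 = 5,451,112,800 bytes.
Track B: 48,000 × 15,451 × 3 × 6 = 13,349,664,000 bytes.
Track C: 200,000 × 15,451 × 3 × 2 = 18,541,200,000 bytes.
Total = 37,341,976,800 bytes = 37.34 GB.

37.34 GB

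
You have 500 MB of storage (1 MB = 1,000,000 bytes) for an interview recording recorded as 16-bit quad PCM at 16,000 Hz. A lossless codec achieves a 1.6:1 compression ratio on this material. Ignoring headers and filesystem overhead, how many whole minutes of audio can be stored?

Uncompressed byte rate = 16,000 × 2 × 4 = 128,000 bytes/s.
After 1.6:1 compression, effective rate ≈ 80000 bytes/s.
Capacity = 500 × 1,000,000 = 500,000,000 bytes.
500,000,000 / effective rate ≈ 6250 s → 104 minutes.

104 minutes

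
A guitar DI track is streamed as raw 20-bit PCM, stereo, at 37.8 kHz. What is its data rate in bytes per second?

Bit rate = 37,800 × 20 × 2 = 1,512,000 bits/s.
1,512,000 / 8 = 189,000 bytes/s.

189,000 bytes/s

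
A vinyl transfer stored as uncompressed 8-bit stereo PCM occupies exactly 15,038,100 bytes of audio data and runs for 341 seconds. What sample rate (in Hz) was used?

22,050 Hz

Bytes = sample_rate × seconds × bytes_per_sample × channels.
sample_rate = 15,038,100 / (341 × 1 × 2) = 15,038,100 / 682 = 22,050 Hz.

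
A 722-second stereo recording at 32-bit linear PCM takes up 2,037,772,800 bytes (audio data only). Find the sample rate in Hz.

Bytes = sample_rate × seconds × bytes_per_sample × channels.
sample_rate = 2,037,772,800 / (722 × 4 × 2) = 2,037,772,800 / 5,776 = 352,800 Hz.

352,800 Hz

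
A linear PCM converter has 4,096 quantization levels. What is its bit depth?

12 bits

log2(4,096) = 12.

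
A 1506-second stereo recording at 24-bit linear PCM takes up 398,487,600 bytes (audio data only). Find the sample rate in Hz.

Bytes = sample_rate × seconds × bytes_per_sample × channels.
sample_rate = 398,487,600 / (1,506 × 3 × 2) = 398,487,600 / 9,036 = 44,100 Hz.

44,100 Hz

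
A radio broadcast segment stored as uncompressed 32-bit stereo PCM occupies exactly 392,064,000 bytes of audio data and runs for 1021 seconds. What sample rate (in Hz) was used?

Bytes = sample_rate × seconds × bytes_per_sample × channels.
sample_rate = 392,064,000 / (1,021 × 4 × 2) = 392,064,000 / 8,168 = 48,000 Hz.

48,000 Hz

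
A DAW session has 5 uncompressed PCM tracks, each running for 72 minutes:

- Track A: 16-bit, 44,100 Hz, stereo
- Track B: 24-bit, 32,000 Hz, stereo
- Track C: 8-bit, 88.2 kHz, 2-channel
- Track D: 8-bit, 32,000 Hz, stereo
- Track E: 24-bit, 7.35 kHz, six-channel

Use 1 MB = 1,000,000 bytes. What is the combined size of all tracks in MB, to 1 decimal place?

3201.6 MB

72 minutes = 4,320 s.
Track A: 44,100 × 4,320 × 2 × 2 = 762,048,000 bytes.
Track B: 32,000 × 4,320 × 3 × 2 = 829,440,000 bytes.
Track C: 88,200 × 4,320 × 1 × 2 = 762,048,000 bytes.
Track D: 32,000 × 4,320 × 1 × 2 = 276,480,000 bytes.
Track E: 7,350 × 4,320 × 3 × 6 = 571,536,000 bytes.
Total = 3,201,552,000 bytes = 3201.6 MB.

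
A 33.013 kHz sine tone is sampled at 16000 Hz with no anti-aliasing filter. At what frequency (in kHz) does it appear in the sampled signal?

Nyquist = 16,000/2 = 8,000 Hz; 33,013 Hz exceeds it.
Alias = |33,013 − 2×16,000| = |33,013 − 32,000| = 1,013 Hz = 1.013 kHz.

1.013 kHz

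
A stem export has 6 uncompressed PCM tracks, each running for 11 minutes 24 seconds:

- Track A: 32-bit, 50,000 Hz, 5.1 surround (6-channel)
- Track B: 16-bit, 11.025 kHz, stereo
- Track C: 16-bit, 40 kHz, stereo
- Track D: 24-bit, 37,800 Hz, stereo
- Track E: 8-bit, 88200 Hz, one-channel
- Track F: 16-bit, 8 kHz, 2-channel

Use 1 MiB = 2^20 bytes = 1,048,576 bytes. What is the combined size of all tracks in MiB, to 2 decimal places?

11 minutes 24 seconds = 684 s.
Track A: 50,000 × 684 × 4 × 6 = 820,800,000 bytes.
Track B: 11,025 × 684 × 2 × 2 = 30,164,400 bytes.
Track C: 40,000 × 684 × 2 × 2 = 109,440,000 bytes.
Track D: 37,800 × 684 × 3 × 2 = 155,131,200 bytes.
Track E: 88,200 × 684 × 1 × 1 = 60,328,800 bytes.
Track F: 8,000 × 684 × 2 × 2 = 21,888,000 bytes.
Total = 1,197,752,400 bytes = 1142.27 MiB.

1142.27 MiB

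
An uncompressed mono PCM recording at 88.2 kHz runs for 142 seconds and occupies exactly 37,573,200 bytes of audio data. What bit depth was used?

24 bits

Bytes per sample = 37,573,200 / (88,200 × 142 × 1) = 37,573,200 / 12,524,400 = 3.
Bit depth = 3 × 8 = 24 bits.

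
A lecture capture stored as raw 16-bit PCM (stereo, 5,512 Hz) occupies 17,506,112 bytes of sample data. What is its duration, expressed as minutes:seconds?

13:14

Byte rate = 5,512 × 2 × 2 = 22,048 bytes/s.
Duration = 17,506,112 / 22,048 = 794 s.
794 s = 13:14.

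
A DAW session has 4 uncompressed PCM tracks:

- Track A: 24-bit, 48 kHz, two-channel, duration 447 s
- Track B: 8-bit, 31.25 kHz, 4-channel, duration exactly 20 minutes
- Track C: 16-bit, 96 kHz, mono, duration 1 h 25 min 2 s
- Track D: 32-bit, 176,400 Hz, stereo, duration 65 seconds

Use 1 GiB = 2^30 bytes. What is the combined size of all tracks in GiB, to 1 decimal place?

Track A: 48,000 × 447 × 3 × 2 = 128,736,000 bytes.
Track B: exactly 20 minutes = 1,200 s; 31,250 × 1,200 × 1 × 4 = 150,000,000 bytes.
Track C: 1 h 25 min 2 s = 5,102 s; 96,000 × 5,102 × 2 × 1 = 979,584,000 bytes.
Track D: 176,400 × 65 × 4 × 2 = 91,728,000 bytes.
Total = 1,350,048,000 bytes = 1.3 GiB.

1.3 GiB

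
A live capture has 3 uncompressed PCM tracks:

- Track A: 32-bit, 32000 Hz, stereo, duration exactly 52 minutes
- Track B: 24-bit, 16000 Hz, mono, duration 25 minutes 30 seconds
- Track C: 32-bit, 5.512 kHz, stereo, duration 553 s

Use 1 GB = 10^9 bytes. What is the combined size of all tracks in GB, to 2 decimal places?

Track A: exactly 52 minutes = 3,120 s; 32,000 × 3,120 × 4 × 2 = 798,720,000 bytes.
Track B: 25 minutes 30 seconds = 1,530 s; 16,000 × 1,530 × 3 × 1 = 73,440,000 bytes.
Track C: 5,512 × 553 × 4 × 2 = 24,385,088 bytes.
Total = 896,545,088 bytes = 0.90 GB.

0.90 GB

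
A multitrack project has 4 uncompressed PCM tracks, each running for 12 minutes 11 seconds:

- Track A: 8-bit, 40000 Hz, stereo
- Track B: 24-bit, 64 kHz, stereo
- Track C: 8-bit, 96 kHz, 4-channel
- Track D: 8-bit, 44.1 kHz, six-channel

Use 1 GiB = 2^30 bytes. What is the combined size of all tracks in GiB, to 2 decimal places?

12 minutes 11 seconds = 731 s.
Track A: 40,000 × 731 × 1 × 2 = 58,480,000 bytes.
Track B: 64,000 × 731 × 3 × 2 = 280,704,000 bytes.
Track C: 96,000 × 731 × 1 × 4 = 280,704,000 bytes.
Track D: 44,100 × 731 × 1 × 6 = 193,422,600 bytes.
Total = 813,310,600 bytes = 0.76 GiB.

0.76 GiB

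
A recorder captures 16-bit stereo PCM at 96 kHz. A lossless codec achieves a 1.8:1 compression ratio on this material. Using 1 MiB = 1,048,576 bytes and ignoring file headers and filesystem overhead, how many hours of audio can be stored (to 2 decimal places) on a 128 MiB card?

0.17 hours

Uncompressed byte rate = 96,000 × 2 × 2 = 384,000 bytes/s.
After 1.8:1 compression, effective rate ≈ 213333.33 bytes/s.
Capacity = 128 × 1,048,576 = 134,217,728 bytes.
134,217,728 / effective rate ≈ 629.15 s → 0.17 hours.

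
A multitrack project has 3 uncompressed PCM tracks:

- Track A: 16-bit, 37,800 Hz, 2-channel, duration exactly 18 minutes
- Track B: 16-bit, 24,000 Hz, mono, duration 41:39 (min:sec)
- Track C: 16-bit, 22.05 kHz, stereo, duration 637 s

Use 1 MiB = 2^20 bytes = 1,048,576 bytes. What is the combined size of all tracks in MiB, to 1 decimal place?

Track A: exactly 18 minutes = 1,080 s; 37,800 × 1,080 × 2 × 2 = 163,296,000 bytes.
Track B: 41:39 (min:sec) = 2,499 s; 24,000 × 2,499 × 2 × 1 = 119,952,000 bytes.
Track C: 22,050 × 637 × 2 × 2 = 56,183,400 bytes.
Total = 339,431,400 bytes = 323.7 MiB.

323.7 MiB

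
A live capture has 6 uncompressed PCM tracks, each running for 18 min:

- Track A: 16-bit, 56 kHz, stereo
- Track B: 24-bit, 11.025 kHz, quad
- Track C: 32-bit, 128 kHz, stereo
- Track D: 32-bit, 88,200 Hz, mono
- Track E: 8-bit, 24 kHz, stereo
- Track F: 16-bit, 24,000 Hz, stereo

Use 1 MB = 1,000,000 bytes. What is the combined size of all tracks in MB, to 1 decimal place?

2027.3 MB

18 min = 1,080 s.
Track A: 56,000 × 1,080 × 2 × 2 = 241,920,000 bytes.
Track B: 11,025 × 1,080 × 3 × 4 = 142,884,000 bytes.
Track C: 128,000 × 1,080 × 4 × 2 = 1,105,920,000 bytes.
Track D: 88,200 × 1,080 × 4 × 1 = 381,024,000 bytes.
Track E: 24,000 × 1,080 × 1 × 2 = 51,840,000 bytes.
Track F: 24,000 × 1,080 × 2 × 2 = 103,680,000 bytes.
Total = 2,027,268,000 bytes = 2027.3 MB.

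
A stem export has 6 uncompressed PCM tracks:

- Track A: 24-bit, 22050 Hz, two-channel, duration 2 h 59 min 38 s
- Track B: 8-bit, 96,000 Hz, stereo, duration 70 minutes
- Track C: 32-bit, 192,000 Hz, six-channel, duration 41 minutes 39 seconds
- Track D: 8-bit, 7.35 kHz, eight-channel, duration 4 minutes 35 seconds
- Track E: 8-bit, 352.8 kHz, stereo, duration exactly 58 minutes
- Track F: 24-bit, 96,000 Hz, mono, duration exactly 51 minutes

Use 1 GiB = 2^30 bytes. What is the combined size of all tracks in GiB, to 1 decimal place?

Track A: 2 h 59 min 38 s = 10,778 s; 22,050 × 10,778 × 3 × 2 = 1,425,929,400 bytes.
Track B: 70 minutes = 4,200 s; 96,000 × 4,200 × 1 × 2 = 806,400,000 bytes.
Track C: 41 minutes 39 seconds = 2,499 s; 192,000 × 2,499 × 4 × 6 = 11,515,392,000 bytes.
Track D: 4 minutes 35 seconds = 275 s; 7,350 × 275 × 1 × 8 = 16,170,000 bytes.
Track E: exactly 58 minutes = 3,480 s; 352,800 × 3,480 × 1 × 2 = 2,455,488,000 bytes.
Track F: exactly 51 minutes = 3,060 s; 96,000 × 3,060 × 3 × 1 = 881,280,000 bytes.
Total = 17,100,659,400 bytes = 15.9 GiB.

15.9 GiB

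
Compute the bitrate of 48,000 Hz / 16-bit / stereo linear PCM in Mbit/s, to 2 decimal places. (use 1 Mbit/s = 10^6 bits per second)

Bit rate = 48,000 × 16 × 2 = 1,536,000 bits/s.
= 1.54 Mbit/s.

1.54 Mbit/s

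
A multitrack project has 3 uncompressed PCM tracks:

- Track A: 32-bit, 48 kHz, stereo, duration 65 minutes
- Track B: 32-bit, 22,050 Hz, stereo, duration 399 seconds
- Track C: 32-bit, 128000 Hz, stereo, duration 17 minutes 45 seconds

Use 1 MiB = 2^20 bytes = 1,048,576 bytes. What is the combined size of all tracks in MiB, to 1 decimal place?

2535.4 MiB

Track A: 65 minutes = 3,900 s; 48,000 × 3,900 × 4 × 2 = 1,497,600,000 bytes.
Track B: 22,050 × 399 × 4 × 2 = 70,383,600 bytes.
Track C: 17 minutes 45 seconds = 1,065 s; 128,000 × 1,065 × 4 × 2 = 1,090,560,000 bytes.
Total = 2,658,543,600 bytes = 2535.4 MiB.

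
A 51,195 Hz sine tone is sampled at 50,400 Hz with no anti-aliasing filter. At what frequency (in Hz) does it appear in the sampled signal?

795 Hz

Nyquist = 50,400/2 = 25,200 Hz; 51,195 Hz exceeds it.
Alias = |51,195 − 1×50,400| = |51,195 − 50,400| = 795 Hz.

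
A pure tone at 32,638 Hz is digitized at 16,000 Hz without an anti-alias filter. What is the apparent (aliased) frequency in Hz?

Nyquist = 16,000/2 = 8,000 Hz; 32,638 Hz exceeds it.
Alias = |32,638 − 2×16,000| = |32,638 − 32,000| = 638 Hz.

638 Hz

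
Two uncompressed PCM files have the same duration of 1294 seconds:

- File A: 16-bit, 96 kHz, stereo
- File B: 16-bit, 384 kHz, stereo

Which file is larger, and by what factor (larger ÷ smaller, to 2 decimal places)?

File A: 96,000 × 2 × 2 = 384,000 bytes/s.
File B: 384,000 × 2 × 2 = 1,536,000 bytes/s.
File B is larger; ratio = 1,987,584,000 / 496,896,000 = 4.00.

File B, by a factor of 4.00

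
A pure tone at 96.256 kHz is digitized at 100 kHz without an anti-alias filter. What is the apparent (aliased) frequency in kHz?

Nyquist = 100,000/2 = 50,000 Hz; 96,256 Hz exceeds it.
Alias = |96,256 − 1×100,000| = |96,256 − 100,000| = 3,744 Hz = 3.744 kHz.

3.744 kHz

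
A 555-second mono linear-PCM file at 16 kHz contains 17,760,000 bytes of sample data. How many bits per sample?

Bytes per sample = 17,760,000 / (16,000 × 555 × 1) = 17,760,000 / 8,880,000 = 2.
Bit depth = 2 × 8 = 16 bits.

16 bits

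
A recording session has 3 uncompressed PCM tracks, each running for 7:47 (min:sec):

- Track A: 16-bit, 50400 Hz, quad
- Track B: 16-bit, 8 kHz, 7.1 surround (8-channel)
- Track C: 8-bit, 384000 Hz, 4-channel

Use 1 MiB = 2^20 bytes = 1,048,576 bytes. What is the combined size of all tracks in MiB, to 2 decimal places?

7:47 (min:sec) = 467 s.
Track A: 50,400 × 467 × 2 × 4 = 188,294,400 bytes.
Track B: 8,000 × 467 × 2 × 8 = 59,776,000 bytes.
Track C: 384,000 × 467 × 1 × 4 = 717,312,000 bytes.
Total = 965,382,400 bytes = 920.66 MiB.

920.66 MiB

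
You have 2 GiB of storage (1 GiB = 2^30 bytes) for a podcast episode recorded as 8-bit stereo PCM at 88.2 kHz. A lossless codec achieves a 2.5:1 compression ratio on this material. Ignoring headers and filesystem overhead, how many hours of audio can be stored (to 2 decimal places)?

8.45 hours

Uncompressed byte rate = 88,200 × 1 × 2 = 176,400 bytes/s.
After 2.5:1 compression, effective rate ≈ 70560 bytes/s.
Capacity = 2 × 1,073,741,824 = 2,147,483,648 bytes.
2,147,483,648 / effective rate ≈ 30434.86 s → 8.45 hours.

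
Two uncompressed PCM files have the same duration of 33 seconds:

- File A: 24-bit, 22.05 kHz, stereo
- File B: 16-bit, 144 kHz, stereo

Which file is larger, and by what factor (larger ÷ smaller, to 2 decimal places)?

File A: 22,050 × 3 × 2 = 132,300 bytes/s.
File B: 144,000 × 2 × 2 = 576,000 bytes/s.
File B is larger; ratio = 19,008,000 / 4,365,900 = 4.35.

File B, by a factor of 4.35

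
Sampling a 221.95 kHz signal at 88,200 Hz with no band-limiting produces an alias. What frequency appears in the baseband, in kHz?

42.65 kHz

Nyquist = 88,200/2 = 44,100 Hz; 221,950 Hz exceeds it.
Alias = |221,950 − 3×88,200| = |221,950 − 264,600| = 42,650 Hz = 42.65 kHz.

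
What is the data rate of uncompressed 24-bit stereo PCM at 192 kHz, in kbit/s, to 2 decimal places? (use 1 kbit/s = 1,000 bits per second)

9216.00 kbit/s

Bit rate = 192,000 × 24 × 2 = 9,216,000 bits/s.
= 9216.00 kbit/s.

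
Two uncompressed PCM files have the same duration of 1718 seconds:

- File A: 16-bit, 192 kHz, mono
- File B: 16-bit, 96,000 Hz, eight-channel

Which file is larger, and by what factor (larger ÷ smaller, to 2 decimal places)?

File A: 192,000 × 2 × 1 = 384,000 bytes/s.
File B: 96,000 × 2 × 8 = 1,536,000 bytes/s.
File B is larger; ratio = 2,638,848,000 / 659,712,000 = 4.00.

File B, by a factor of 4.00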